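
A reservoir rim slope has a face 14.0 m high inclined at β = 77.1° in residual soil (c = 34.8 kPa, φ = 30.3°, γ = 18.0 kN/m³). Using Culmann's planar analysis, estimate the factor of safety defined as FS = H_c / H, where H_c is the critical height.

H_c = (4c/γ) · sinβ cosφ / [1 − cos(β − φ)]
    = (4·34.8/18.0) · sin77.1°·cos30.3° / [1 − cos46.8°]
    = 7.733 · 0.8416 / 0.3155 = 20.63 m
FS = H_c / H = 20.63 / 14.0 = 1.474

FS = 1.47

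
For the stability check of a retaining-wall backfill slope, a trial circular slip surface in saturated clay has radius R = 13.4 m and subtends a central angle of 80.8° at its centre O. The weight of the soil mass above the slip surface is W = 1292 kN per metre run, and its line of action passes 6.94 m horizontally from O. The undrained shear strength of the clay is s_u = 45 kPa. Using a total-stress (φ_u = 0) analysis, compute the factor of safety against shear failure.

Taking moments about the centre O, the resisting moment is provided by the undrained shear strength acting along the arc:
Arc length L_a = R·θ = 13.4·(80.8°·π/180) = 13.4·1.4102 = 18.90 m
M_R = s_u·L_a·R = 45·18.90·13.4 = 11394.9 kN·m/m
M_D = W·d = 1292·6.94 = 8966.5 kN·m/m
FS = M_R / M_D = 11394.9 / 8966.5 = 1.271

FS = 1.27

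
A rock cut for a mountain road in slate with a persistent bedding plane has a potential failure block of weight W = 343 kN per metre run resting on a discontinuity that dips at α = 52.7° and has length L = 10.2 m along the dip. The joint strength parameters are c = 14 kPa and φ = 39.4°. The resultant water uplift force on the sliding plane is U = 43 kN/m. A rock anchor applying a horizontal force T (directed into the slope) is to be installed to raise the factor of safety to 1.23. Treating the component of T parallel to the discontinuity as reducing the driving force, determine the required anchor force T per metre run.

Resolving forces along and normal to the sliding plane, with the horizontal anchor force T adding T·sinα to the effective normal force and T·cosα acting up the plane against the driving force:
FS = [cL + (W cosα − U + T sinα) tanφ] / [W sinα − T cosα]
Without the anchor: N' = 164.9 kN/m, driving T_d = 272.8 kN/m, resisting R = 14·10.2 + 164.9·tan39.4° = 278.2 kN/m, FS = 1.02.
Setting FS = 1.23 and solving for T:
1.23·(272.8 − T cos52.7°) = 278.2 + T sin52.7°·tan39.4°
T·(sin52.7°·tan39.4° + 1.23·cos52.7°) = 1.23·272.8 − 278.2
T·(0.7955·0.8214 + 1.23·0.6060) = 335.6 − 278.2 = 57.4
T·1.3988 = 57.4
T = 41.0 kN/m

T = 41 kN/m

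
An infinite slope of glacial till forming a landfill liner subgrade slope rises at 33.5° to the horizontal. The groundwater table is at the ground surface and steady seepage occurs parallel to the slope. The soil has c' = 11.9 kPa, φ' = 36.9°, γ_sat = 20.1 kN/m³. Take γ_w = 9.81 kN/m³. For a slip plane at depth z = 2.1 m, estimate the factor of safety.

With seepage parallel to the slope and the water table at the surface, the effective normal stress on the slip plane uses the buoyant unit weight γ' = γ_sat − γ_w while the driving shear stress uses γ_sat:
FS = [c' + γ' z cos²β tanφ'] / [γ_sat z sinβ cosβ]
γ' = 20.1 − 9.81 = 10.29 kN/m³
Numerator = 11.9 + 10.29·2.1·cos²33.5°·tan36.9° = 11.9 + 10.29·2.1·0.6954·0.7508 = 23.182 kPa
Denominator = 20.1·2.1·sin33.5°·cos33.5° = 20.1·2.1·0.5519·0.8339 = 19.427 kPa
FS = 23.182 / 19.427 = 1.193

FS = 1.19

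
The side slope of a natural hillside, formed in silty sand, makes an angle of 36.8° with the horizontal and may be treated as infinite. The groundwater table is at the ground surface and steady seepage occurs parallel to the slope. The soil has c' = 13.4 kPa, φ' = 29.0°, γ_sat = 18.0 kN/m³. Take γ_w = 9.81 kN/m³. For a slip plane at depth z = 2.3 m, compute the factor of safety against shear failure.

FS = 1.01

With seepage parallel to the slope and the water table at the surface, the effective normal stress on the slip plane uses the buoyant unit weight γ' = γ_sat − γ_w while the driving shear stress uses γ_sat:
FS = [c' + γ' z cos²β tanφ'] / [γ_sat z sinβ cosβ]
γ' = 18.0 − 9.81 = 8.19 kN/m³
Numerator = 13.4 + 8.19·2.3·cos²36.8°·tan29.0° = 13.4 + 8.19·2.3·0.6412·0.5543 = 20.095 kPa
Denominator = 18.0·2.3·sin36.8°·cos36.8° = 18.0·2.3·0.5990·0.8007 = 19.858 kPa
FS = 20.095 / 19.858 = 1.012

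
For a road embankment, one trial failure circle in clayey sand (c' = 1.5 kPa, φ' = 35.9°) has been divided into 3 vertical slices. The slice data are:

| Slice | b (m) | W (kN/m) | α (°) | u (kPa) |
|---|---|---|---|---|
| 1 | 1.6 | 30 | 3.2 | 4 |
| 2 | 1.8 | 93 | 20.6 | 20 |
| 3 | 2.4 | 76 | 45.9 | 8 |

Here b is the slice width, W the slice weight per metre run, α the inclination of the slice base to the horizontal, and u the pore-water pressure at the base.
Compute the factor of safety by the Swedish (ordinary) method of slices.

FS = 0.91

Ordinary method of slices: FS = Σ[c'·Δl_i + (W_i cosα_i − u_i·Δl_i)·tanφ'] / Σ W_i sinα_i, with Δl_i = b_i / cosα_i.
Slice 1: Δl = 1.6/cos3.2° = 1.602 m; N'_1 = 30·cos3.2° − 4·1.602 = 23.5; c'Δl = 2.40; W sinα = 1.7
Slice 2: Δl = 1.8/cos20.6° = 1.923 m; N'_2 = 93·cos20.6° − 20·1.923 = 48.6; c'Δl = 2.88; W sinα = 32.7
Slice 3: Δl = 2.4/cos45.9° = 3.449 m; N'_3 = 76·cos45.9° − 8·3.449 = 25.3; c'Δl = 5.17; W sinα = 54.6
Σc'Δl = 10.5 kN/m; ΣN' = 97.4 kN/m; ΣW sinα = 89.0 kN/m
Resisting = 10.5 + 97.4·tan35.9° = 10.5 + 70.5 = 81.0 kN/m
FS = 81.0 / 89.0 = 0.910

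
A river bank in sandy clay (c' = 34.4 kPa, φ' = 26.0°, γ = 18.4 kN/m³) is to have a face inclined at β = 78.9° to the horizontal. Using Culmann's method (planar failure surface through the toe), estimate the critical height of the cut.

H_c = 16.62 m

Culmann's analysis gives the critical failure plane at α_cr = (β + φ')/2 = (78.9 + 26.0)/2 = 52.5°, and the critical height
H_c = (4c'/γ) · sinβ cosφ' / [1 − cos(β − φ')]
    = (4·34.4/18.4) · sin78.9°·cos26.0° / [1 − cos(52.9°)]
    = 7.478 · 0.9813·0.8988 / [1 − 0.6032]
    = 7.478 · 0.8820 / 0.3968
    = 16.62 m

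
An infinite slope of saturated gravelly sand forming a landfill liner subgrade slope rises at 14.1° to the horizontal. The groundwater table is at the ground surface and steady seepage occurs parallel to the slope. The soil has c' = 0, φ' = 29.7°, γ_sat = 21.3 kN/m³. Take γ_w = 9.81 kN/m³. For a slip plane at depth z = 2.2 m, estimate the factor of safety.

FS = 1.22

With seepage parallel to the slope and the water table at the surface, the effective normal stress on the slip plane uses the buoyant unit weight γ' = γ_sat − γ_w while the driving shear stress uses γ_sat:
FS = [c' + γ' z cos²β tanφ'] / [γ_sat z sinβ cosβ]
(For c' = 0 this reduces to FS = (γ'/γ_sat)·tanφ'/tanβ.)
γ' = 21.3 − 9.81 = 11.49 kN/m³
Numerator = 0.0 + 11.49·2.2·cos²14.1°·tan29.7° = 0.0 + 11.49·2.2·0.9407·0.5704 = 13.563 kPa
Denominator = 21.3·2.2·sin14.1°·cos14.1° = 21.3·2.2·0.2436·0.9699 = 11.072 kPa
FS = 13.563 / 11.072 = 1.225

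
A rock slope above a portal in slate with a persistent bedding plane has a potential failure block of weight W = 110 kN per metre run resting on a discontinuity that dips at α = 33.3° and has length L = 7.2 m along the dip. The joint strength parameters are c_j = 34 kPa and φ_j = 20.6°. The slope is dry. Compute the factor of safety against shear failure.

FS = 4.63

Resolving the block weight along and normal to the plane and applying the Mohr–Coulomb strength on the joint:
N' = W cosα = 110·cos33.3° = 91.9 kN/m
Driving force T = W sinα = 110·sin33.3° = 60.4 kN/m
Resisting force R = c_j·L + N'·tanφ_j = 34·7.2 + 91.9·tan20.6° = 244.8 + 34.6 = 279.4 kN/m
FS = R / T = 279.4 / 60.4 = 4.626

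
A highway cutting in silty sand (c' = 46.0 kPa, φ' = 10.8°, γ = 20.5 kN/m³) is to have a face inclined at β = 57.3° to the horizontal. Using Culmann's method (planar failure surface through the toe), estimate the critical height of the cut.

H_c = 23.81 m

Culmann's analysis gives the critical failure plane at α_cr = (β + φ')/2 = (57.3 + 10.8)/2 = 34.0°, and the critical height
H_c = (4c'/γ) · sinβ cosφ' / [1 − cos(β − φ')]
    = (4·46.0/20.5) · sin57.3°·cos10.8° / [1 − cos(46.5°)]
    = 8.976 · 0.8415·0.9823 / [1 − 0.6884]
    = 8.976 · 0.8266 / 0.3116
    = 23.81 m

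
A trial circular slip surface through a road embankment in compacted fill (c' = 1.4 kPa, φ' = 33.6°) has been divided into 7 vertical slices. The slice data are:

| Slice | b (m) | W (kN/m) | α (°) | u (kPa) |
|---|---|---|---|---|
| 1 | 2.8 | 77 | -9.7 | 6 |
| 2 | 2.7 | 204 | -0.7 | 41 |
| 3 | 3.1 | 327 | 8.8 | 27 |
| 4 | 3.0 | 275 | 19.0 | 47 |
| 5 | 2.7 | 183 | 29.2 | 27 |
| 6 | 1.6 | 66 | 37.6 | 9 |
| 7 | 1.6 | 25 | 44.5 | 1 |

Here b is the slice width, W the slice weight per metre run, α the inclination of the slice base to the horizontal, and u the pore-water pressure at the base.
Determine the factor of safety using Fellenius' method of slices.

FS = 1.64

Ordinary method of slices: FS = Σ[c'·Δl_i + (W_i cosα_i − u_i·Δl_i)·tanφ'] / Σ W_i sinα_i, with Δl_i = b_i / cosα_i.
Slice 1: Δl = 2.8/cos(-9.7°) = 2.841 m; N'_1 = 77·cos(-9.7°) − 6·2.841 = 58.9; c'Δl = 3.98; W sinα = -13.0
Slice 2: Δl = 2.7/cos(-0.7°) = 2.700 m; N'_2 = 204·cos(-0.7°) − 41·2.700 = 93.3; c'Δl = 3.78; W sinα = -2.5
Slice 3: Δl = 3.1/cos8.8° = 3.137 m; N'_3 = 327·cos8.8° − 27·3.137 = 238.5; c'Δl = 4.39; W sinα = 50.0
Slice 4: Δl = 3.0/cos19.0° = 3.173 m; N'_4 = 275·cos19.0° − 47·3.173 = 110.9; c'Δl = 4.44; W sinα = 89.5
Slice 5: Δl = 2.7/cos29.2° = 3.093 m; N'_5 = 183·cos29.2° − 27·3.093 = 76.2; c'Δl = 4.33; W sinα = 89.3
Slice 6: Δl = 1.6/cos37.6° = 2.019 m; N'_6 = 66·cos37.6° − 9·2.019 = 34.1; c'Δl = 2.83; W sinα = 40.3
Slice 7: Δl = 1.6/cos44.5° = 2.243 m; N'_7 = 25·cos44.5° − 1·2.243 = 15.6; c'Δl = 3.14; W sinα = 17.5
Σc'Δl = 26.9 kN/m; ΣN' = 627.4 kN/m; ΣW sinα = 271.2 kN/m
Resisting = 26.9 + 627.4·tan33.6° = 26.9 + 416.9 = 443.7 kN/m
FS = 443.7 / 271.2 = 1.636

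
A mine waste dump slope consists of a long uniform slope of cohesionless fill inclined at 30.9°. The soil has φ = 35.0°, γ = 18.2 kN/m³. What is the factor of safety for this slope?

For a dry cohesionless infinite slope the factor of safety is FS = tanφ / tanβ.
FS = tan35.0° / tan30.9° = 0.7002 / 0.5985 = 1.170

FS = 1.17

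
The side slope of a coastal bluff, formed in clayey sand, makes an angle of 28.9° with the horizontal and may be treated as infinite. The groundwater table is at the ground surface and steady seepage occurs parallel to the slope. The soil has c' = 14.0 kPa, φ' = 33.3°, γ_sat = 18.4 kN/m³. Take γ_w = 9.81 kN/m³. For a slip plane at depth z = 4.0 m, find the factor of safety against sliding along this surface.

With seepage parallel to the slope and the water table at the surface, the effective normal stress on the slip plane uses the buoyant unit weight γ' = γ_sat − γ_w while the driving shear stress uses γ_sat:
FS = [c' + γ' z cos²β tanφ'] / [γ_sat z sinβ cosβ]
γ' = 18.4 − 9.81 = 8.59 kN/m³
Numerator = 14.0 + 8.59·4.0·cos²28.9°·tan33.3° = 14.0 + 8.59·4.0·0.7664·0.6569 = 31.299 kPa
Denominator = 18.4·4.0·sin28.9°·cos28.9° = 18.4·4.0·0.4833·0.8755 = 31.140 kPa
FS = 31.299 / 31.140 = 1.005

FS = 1.01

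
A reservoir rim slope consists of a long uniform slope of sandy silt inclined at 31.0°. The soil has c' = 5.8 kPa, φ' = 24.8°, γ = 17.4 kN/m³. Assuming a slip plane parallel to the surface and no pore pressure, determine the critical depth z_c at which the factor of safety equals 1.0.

z_c = 3.27 m

Setting FS = 1.00 in FS = [c' + γz cos²β tanφ'] / [γz sinβ cosβ] and solving for z:
z = c' / [γ cosβ (FS·sinβ − cosβ·tanφ')]
  = 5.8 / [17.4·cos31.0°·(1.00·sin31.0° − cos31.0°·tan24.8°)]
  = 5.8 / [17.4·0.8572·(1.00·0.5150 − 0.8572·0.4621)]
  = 5.8 / 1.7744 = 3.269 m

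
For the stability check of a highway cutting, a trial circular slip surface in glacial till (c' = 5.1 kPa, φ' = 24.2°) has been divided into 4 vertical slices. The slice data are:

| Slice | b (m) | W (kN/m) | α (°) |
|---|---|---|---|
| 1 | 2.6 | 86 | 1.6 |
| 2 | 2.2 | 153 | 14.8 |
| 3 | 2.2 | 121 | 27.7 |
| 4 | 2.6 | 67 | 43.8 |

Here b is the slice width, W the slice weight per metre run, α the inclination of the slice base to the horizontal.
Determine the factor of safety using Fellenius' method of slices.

Ordinary method of slices: FS = Σ[c'·Δl_i + (W_i cosα_i)·tanφ'] / Σ W_i sinα_i, with Δl_i = b_i / cosα_i.
Slice 1: Δl = 2.6/cos1.6° = 2.601 m; N'_1 = 86·cos1.6° = 86.0; c'Δl = 13.27; W sinα = 2.4
Slice 2: Δl = 2.2/cos14.8° = 2.275 m; N'_2 = 153·cos14.8° = 147.9; c'Δl = 11.61; W sinα = 39.1
Slice 3: Δl = 2.2/cos27.7° = 2.485 m; N'_3 = 121·cos27.7° = 107.1; c'Δl = 12.67; W sinα = 56.2
Slice 4: Δl = 2.6/cos43.8° = 3.602 m; N'_4 = 67·cos43.8° = 48.4; c'Δl = 18.37; W sinα = 46.4
Σc'Δl = 55.9 kN/m; ΣN' = 389.4 kN/m; ΣW sinα = 144.1 kN/m
Resisting = 55.9 + 389.4·tan24.2° = 55.9 + 175.0 = 230.9 kN/m
FS = 230.9 / 144.1 = 1.602

FS = 1.60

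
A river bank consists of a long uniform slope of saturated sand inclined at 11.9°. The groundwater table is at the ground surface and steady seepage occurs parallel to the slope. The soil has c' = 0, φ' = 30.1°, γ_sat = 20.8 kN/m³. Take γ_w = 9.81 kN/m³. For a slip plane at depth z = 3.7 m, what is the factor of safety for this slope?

FS = 1.45

With seepage parallel to the slope and the water table at the surface, the effective normal stress on the slip plane uses the buoyant unit weight γ' = γ_sat − γ_w while the driving shear stress uses γ_sat:
FS = [c' + γ' z cos²β tanφ'] / [γ_sat z sinβ cosβ]
(For c' = 0 this reduces to FS = (γ'/γ_sat)·tanφ'/tanβ.)
γ' = 20.8 − 9.81 = 10.99 kN/m³
Numerator = 0.0 + 10.99·3.7·cos²11.9°·tan30.1° = 0.0 + 10.99·3.7·0.9575·0.5797 = 22.569 kPa
Denominator = 20.8·3.7·sin11.9°·cos11.9° = 20.8·3.7·0.2062·0.9785 = 15.528 kPa
FS = 22.569 / 15.528 = 1.453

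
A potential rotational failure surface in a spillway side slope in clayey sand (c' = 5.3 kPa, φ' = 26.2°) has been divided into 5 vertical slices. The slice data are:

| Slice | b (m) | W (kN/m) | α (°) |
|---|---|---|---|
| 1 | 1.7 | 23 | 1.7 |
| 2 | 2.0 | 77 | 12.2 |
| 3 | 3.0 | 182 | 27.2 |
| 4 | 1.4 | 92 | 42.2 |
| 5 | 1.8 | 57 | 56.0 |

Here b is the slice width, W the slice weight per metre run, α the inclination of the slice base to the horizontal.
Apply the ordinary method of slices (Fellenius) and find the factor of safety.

Ordinary method of slices: FS = Σ[c'·Δl_i + (W_i cosα_i)·tanφ'] / Σ W_i sinα_i, with Δl_i = b_i / cosα_i.
Slice 1: Δl = 1.7/cos1.7° = 1.701 m; N'_1 = 23·cos1.7° = 23.0; c'Δl = 9.01; W sinα = 0.7
Slice 2: Δl = 2.0/cos12.2° = 2.046 m; N'_2 = 77·cos12.2° = 75.3; c'Δl = 10.84; W sinα = 16.3
Slice 3: Δl = 3.0/cos27.2° = 3.373 m; N'_3 = 182·cos27.2° = 161.9; c'Δl = 17.88; W sinα = 83.2
Slice 4: Δl = 1.4/cos42.2° = 1.890 m; N'_4 = 92·cos42.2° = 68.2; c'Δl = 10.02; W sinα = 61.8
Slice 5: Δl = 1.8/cos56.0° = 3.219 m; N'_5 = 57·cos56.0° = 31.9; c'Δl = 17.06; W sinα = 47.3
Σc'Δl = 64.8 kN/m; ΣN' = 360.2 kN/m; ΣW sinα = 209.2 kN/m
Resisting = 64.8 + 360.2·tan26.2° = 64.8 + 177.2 = 242.0 kN/m
FS = 242.0 / 209.2 = 1.157

FS = 1.16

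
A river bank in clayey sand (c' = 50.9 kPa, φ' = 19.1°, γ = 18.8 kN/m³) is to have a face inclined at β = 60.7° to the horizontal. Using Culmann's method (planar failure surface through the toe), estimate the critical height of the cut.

Culmann's analysis gives the critical failure plane at α_cr = (β + φ')/2 = (60.7 + 19.1)/2 = 39.9°, and the critical height
H_c = (4c'/γ) · sinβ cosφ' / [1 − cos(β − φ')]
    = (4·50.9/18.8) · sin60.7°·cos19.1° / [1 − cos(41.6°)]
    = 10.830 · 0.8721·0.9449 / [1 − 0.7478]
    = 10.830 · 0.8241 / 0.2522
    = 35.39 m

H_c = 35.39 m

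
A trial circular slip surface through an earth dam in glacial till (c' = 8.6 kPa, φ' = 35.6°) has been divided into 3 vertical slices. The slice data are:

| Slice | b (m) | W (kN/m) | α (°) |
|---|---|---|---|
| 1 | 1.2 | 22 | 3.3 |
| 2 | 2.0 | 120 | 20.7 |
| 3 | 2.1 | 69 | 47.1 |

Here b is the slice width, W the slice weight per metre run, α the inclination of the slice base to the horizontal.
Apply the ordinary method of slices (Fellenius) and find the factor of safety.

FS = 1.96

Ordinary method of slices: FS = Σ[c'·Δl_i + (W_i cosα_i)·tanφ'] / Σ W_i sinα_i, with Δl_i = b_i / cosα_i.
Slice 1: Δl = 1.2/cos3.3° = 1.202 m; N'_1 = 22·cos3.3° = 22.0; c'Δl = 10.34; W sinα = 1.3
Slice 2: Δl = 2.0/cos20.7° = 2.138 m; N'_2 = 120·cos20.7° = 112.3; c'Δl = 18.39; W sinα = 42.4
Slice 3: Δl = 2.1/cos47.1° = 3.085 m; N'_3 = 69·cos47.1° = 47.0; c'Δl = 26.53; W sinα = 50.5
Σc'Δl = 55.3 kN/m; ΣN' = 181.2 kN/m; ΣW sinα = 94.2 kN/m
Resisting = 55.3 + 181.2·tan35.6° = 55.3 + 129.7 = 185.0 kN/m
FS = 185.0 / 94.2 = 1.963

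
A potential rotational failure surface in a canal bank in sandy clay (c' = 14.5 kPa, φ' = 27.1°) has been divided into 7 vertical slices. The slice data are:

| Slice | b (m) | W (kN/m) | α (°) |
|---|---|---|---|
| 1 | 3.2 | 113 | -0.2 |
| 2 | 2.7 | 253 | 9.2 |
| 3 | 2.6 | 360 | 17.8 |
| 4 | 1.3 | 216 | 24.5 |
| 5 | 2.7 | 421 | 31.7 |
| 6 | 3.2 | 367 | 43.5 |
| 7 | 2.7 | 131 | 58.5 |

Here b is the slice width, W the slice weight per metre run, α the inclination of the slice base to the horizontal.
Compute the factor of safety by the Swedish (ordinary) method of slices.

Ordinary method of slices: FS = Σ[c'·Δl_i + (W_i cosα_i)·tanφ'] / Σ W_i sinα_i, with Δl_i = b_i / cosα_i.
Slice 1: Δl = 3.2/cos(-0.2°) = 3.200 m; N'_1 = 113·cos(-0.2°) = 113.0; c'Δl = 46.40; W sinα = -0.4
Slice 2: Δl = 2.7/cos9.2° = 2.735 m; N'_2 = 253·cos9.2° = 249.7; c'Δl = 39.66; W sinα = 40.4
Slice 3: Δl = 2.6/cos17.8° = 2.731 m; N'_3 = 360·cos17.8° = 342.8; c'Δl = 39.60; W sinα = 110.1
Slice 4: Δl = 1.3/cos24.5° = 1.429 m; N'_4 = 216·cos24.5° = 196.6; c'Δl = 20.72; W sinα = 89.6
Slice 5: Δl = 2.7/cos31.7° = 3.173 m; N'_5 = 421·cos31.7° = 358.2; c'Δl = 46.01; W sinα = 221.2
Slice 6: Δl = 3.2/cos43.5° = 4.412 m; N'_6 = 367·cos43.5° = 266.2; c'Δl = 63.97; W sinα = 252.6
Slice 7: Δl = 2.7/cos58.5° = 5.167 m; N'_7 = 131·cos58.5° = 68.4; c'Δl = 74.93; W sinα = 111.7
Σc'Δl = 331.3 kN/m; ΣN' = 1594.9 kN/m; ΣW sinα = 825.2 kN/m
Resisting = 331.3 + 1594.9·tan27.1° = 331.3 + 816.2 = 1147.4 kN/m
FS = 1147.4 / 825.2 = 1.390

FS = 1.39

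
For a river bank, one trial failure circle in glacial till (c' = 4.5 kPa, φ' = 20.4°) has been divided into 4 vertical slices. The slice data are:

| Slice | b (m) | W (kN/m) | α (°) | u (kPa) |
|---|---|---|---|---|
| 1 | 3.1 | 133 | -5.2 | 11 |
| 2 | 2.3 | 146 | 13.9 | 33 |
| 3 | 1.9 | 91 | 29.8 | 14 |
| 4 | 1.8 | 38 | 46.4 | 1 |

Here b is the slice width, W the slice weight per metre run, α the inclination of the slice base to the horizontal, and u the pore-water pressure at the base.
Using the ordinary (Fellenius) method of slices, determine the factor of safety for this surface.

Ordinary method of slices: FS = Σ[c'·Δl_i + (W_i cosα_i − u_i·Δl_i)·tanφ'] / Σ W_i sinα_i, with Δl_i = b_i / cosα_i.
Slice 1: Δl = 3.1/cos(-5.2°) = 3.113 m; N'_1 = 133·cos(-5.2°) − 11·3.113 = 98.2; c'Δl = 14.01; W sinα = -12.1
Slice 2: Δl = 2.3/cos13.9° = 2.369 m; N'_2 = 146·cos13.9° − 33·2.369 = 63.5; c'Δl = 10.66; W sinα = 35.1
Slice 3: Δl = 1.9/cos29.8° = 2.190 m; N'_3 = 91·cos29.8° − 14·2.190 = 48.3; c'Δl = 9.85; W sinα = 45.2
Slice 4: Δl = 1.8/cos46.4° = 2.610 m; N'_4 = 38·cos46.4° − 1·2.610 = 23.6; c'Δl = 11.75; W sinα = 27.5
Σc'Δl = 46.3 kN/m; ΣN' = 233.7 kN/m; ΣW sinα = 95.8 kN/m
Resisting = 46.3 + 233.7·tan20.4° = 46.3 + 86.9 = 133.2 kN/m
FS = 133.2 / 95.8 = 1.391

FS = 1.39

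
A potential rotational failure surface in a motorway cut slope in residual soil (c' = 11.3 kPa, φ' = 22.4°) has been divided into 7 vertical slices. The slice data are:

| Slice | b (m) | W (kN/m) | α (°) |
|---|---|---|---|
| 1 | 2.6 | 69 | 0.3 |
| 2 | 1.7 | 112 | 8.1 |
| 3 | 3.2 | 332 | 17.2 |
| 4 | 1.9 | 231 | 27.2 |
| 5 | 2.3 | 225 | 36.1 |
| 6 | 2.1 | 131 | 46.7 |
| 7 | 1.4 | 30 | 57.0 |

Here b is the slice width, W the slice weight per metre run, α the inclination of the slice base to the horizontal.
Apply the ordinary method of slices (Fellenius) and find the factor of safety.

FS = 1.30

Ordinary method of slices: FS = Σ[c'·Δl_i + (W_i cosα_i)·tanφ'] / Σ W_i sinα_i, with Δl_i = b_i / cosα_i.
Slice 1: Δl = 2.6/cos0.3° = 2.600 m; N'_1 = 69·cos0.3° = 69.0; c'Δl = 29.38; W sinα = 0.4
Slice 2: Δl = 1.7/cos8.1° = 1.717 m; N'_2 = 112·cos8.1° = 110.9; c'Δl = 19.40; W sinα = 15.8
Slice 3: Δl = 3.2/cos17.2° = 3.350 m; N'_3 = 332·cos17.2° = 317.2; c'Δl = 37.85; W sinα = 98.2
Slice 4: Δl = 1.9/cos27.2° = 2.136 m; N'_4 = 231·cos27.2° = 205.5; c'Δl = 24.14; W sinα = 105.6
Slice 5: Δl = 2.3/cos36.1° = 2.847 m; N'_5 = 225·cos36.1° = 181.8; c'Δl = 32.17; W sinα = 132.6
Slice 6: Δl = 2.1/cos46.7° = 3.062 m; N'_6 = 131·cos46.7° = 89.8; c'Δl = 34.60; W sinα = 95.3
Slice 7: Δl = 1.4/cos57.0° = 2.571 m; N'_7 = 30·cos57.0° = 16.3; c'Δl = 29.05; W sinα = 25.2
Σc'Δl = 206.6 kN/m; ΣN' = 990.5 kN/m; ΣW sinα = 473.0 kN/m
Resisting = 206.6 + 990.5·tan22.4° = 206.6 + 408.2 = 614.8 kN/m
FS = 614.8 / 473.0 = 1.300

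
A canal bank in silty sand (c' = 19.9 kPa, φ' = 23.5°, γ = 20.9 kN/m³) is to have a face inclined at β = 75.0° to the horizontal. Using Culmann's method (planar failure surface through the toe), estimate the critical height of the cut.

H_c = 8.94 m

Culmann's analysis gives the critical failure plane at α_cr = (β + φ')/2 = (75.0 + 23.5)/2 = 49.2°, and the critical height
H_c = (4c'/γ) · sinβ cosφ' / [1 − cos(β − φ')]
    = (4·19.9/20.9) · sin75.0°·cos23.5° / [1 − cos(51.5°)]
    = 3.809 · 0.9659·0.9171 / [1 − 0.6225]
    = 3.809 · 0.8858 / 0.3775
    = 8.94 m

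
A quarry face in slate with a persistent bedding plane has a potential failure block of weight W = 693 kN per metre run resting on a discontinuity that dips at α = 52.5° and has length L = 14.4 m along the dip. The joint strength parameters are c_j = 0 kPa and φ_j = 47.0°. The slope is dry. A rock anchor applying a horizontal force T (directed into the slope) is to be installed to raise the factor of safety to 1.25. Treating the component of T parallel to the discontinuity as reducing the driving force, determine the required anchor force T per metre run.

T = 146 kN/m

Resolving forces along and normal to the sliding plane, with the horizontal anchor force T adding T·sinα to the effective normal force and T·cosα acting up the plane against the driving force:
FS = [c_jL + (W cosα + T sinα) tanφ_j] / [W sinα − T cosα]
Without the anchor: N' = 421.9 kN/m, driving T_d = 549.8 kN/m, resisting R = 0·14.4 + 421.9·tan47.0° = 452.4 kN/m, FS = 0.82.
Setting FS = 1.25 and solving for T:
1.25·(549.8 − T cos52.5°) = 452.4 + T sin52.5°·tan47.0°
T·(sin52.5°·tan47.0° + 1.25·cos52.5°) = 1.25·549.8 − 452.4
T·(0.7934·1.0724 + 1.25·0.6088) = 687.2 − 452.4 = 234.8
T·1.6117 = 234.8
T = 145.7 kN/m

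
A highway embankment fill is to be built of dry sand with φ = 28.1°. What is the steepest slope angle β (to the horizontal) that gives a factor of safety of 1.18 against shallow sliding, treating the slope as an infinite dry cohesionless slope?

For an infinite dry cohesionless slope FS = tanφ/tanβ, so tanβ = tanφ / FS.
tanβ = tan28.1° / 1.18 = 0.5340 / 1.18 = 0.4525
β = arctan(0.4525) = 24.35°

β = 24.3°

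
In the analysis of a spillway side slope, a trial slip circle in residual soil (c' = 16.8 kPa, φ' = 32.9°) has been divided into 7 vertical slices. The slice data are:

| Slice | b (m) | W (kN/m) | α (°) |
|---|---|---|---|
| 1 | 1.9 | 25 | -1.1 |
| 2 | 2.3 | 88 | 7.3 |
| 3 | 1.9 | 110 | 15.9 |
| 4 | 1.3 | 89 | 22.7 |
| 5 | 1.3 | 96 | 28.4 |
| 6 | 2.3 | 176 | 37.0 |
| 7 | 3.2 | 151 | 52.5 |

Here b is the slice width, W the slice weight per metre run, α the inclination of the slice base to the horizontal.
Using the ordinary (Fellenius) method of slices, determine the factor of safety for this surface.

FS = 1.99

Ordinary method of slices: FS = Σ[c'·Δl_i + (W_i cosα_i)·tanφ'] / Σ W_i sinα_i, with Δl_i = b_i / cosα_i.
Slice 1: Δl = 1.9/cos(-1.1°) = 1.900 m; N'_1 = 25·cos(-1.1°) = 25.0; c'Δl = 31.93; W sinα = -0.5
Slice 2: Δl = 2.3/cos7.3° = 2.319 m; N'_2 = 88·cos7.3° = 87.3; c'Δl = 38.96; W sinα = 11.2
Slice 3: Δl = 1.9/cos15.9° = 1.976 m; N'_3 = 110·cos15.9° = 105.8; c'Δl = 33.19; W sinα = 30.1
Slice 4: Δl = 1.3/cos22.7° = 1.409 m; N'_4 = 89·cos22.7° = 82.1; c'Δl = 23.67; W sinα = 34.3
Slice 5: Δl = 1.3/cos28.4° = 1.478 m; N'_5 = 96·cos28.4° = 84.4; c'Δl = 24.83; W sinα = 45.7
Slice 6: Δl = 2.3/cos37.0° = 2.880 m; N'_6 = 176·cos37.0° = 140.6; c'Δl = 48.38; W sinα = 105.9
Slice 7: Δl = 3.2/cos52.5° = 5.257 m; N'_7 = 151·cos52.5° = 91.9; c'Δl = 88.31; W sinα = 119.8
Σc'Δl = 289.3 kN/m; ΣN' = 617.1 kN/m; ΣW sinα = 346.6 kN/m
Resisting = 289.3 + 617.1·tan32.9° = 289.3 + 399.2 = 688.5 kN/m
FS = 688.5 / 346.6 = 1.987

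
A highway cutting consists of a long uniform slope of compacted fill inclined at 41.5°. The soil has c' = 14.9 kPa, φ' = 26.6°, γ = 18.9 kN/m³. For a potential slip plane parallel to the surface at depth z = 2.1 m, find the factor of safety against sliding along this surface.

FS = 1.32

For an infinite slope with a slip plane parallel to the surface (no pore pressure): FS = [c' + γz cos²β tanφ'] / [γz sinβ cosβ].
γz = 18.9·2.1 = 39.69 kN/m²
Numerator = 14.9 + 39.69·cos²41.5°·tan26.6° = 14.9 + 39.69·0.5609·0.5008 = 26.049 kPa
Denominator = 39.69·sin41.5°·cos41.5° = 39.69·0.6626·0.7490 = 19.697 kPa
FS = 26.049 / 19.697 = 1.322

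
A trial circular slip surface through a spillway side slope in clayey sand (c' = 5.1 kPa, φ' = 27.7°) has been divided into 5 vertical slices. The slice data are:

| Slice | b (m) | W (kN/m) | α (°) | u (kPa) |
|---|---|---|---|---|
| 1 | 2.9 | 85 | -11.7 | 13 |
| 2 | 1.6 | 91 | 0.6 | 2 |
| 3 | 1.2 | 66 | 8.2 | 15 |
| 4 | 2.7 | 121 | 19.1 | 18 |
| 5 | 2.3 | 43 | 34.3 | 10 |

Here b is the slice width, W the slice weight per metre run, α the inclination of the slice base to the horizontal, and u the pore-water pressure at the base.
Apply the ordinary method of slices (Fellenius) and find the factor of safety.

Ordinary method of slices: FS = Σ[c'·Δl_i + (W_i cosα_i − u_i·Δl_i)·tanφ'] / Σ W_i sinα_i, with Δl_i = b_i / cosα_i.
Slice 1: Δl = 2.9/cos(-11.7°) = 2.962 m; N'_1 = 85·cos(-11.7°) − 13·2.962 = 44.7; c'Δl = 15.10; W sinα = -17.2
Slice 2: Δl = 1.6/cos0.6° = 1.600 m; N'_2 = 91·cos0.6° − 2·1.600 = 87.8; c'Δl = 8.16; W sinα = 1.0
Slice 3: Δl = 1.2/cos8.2° = 1.212 m; N'_3 = 66·cos8.2° − 15·1.212 = 47.1; c'Δl = 6.18; W sinα = 9.4
Slice 4: Δl = 2.7/cos19.1° = 2.857 m; N'_4 = 121·cos19.1° − 18·2.857 = 62.9; c'Δl = 14.57; W sinα = 39.6
Slice 5: Δl = 2.3/cos34.3° = 2.784 m; N'_5 = 43·cos34.3° − 10·2.784 = 7.7; c'Δl = 14.20; W sinα = 24.2
Σc'Δl = 58.2 kN/m; ΣN' = 250.3 kN/m; ΣW sinα = 57.0 kN/m
Resisting = 58.2 + 250.3·tan27.7° = 58.2 + 131.4 = 189.6 kN/m
FS = 189.6 / 57.0 = 3.329

FS = 3.33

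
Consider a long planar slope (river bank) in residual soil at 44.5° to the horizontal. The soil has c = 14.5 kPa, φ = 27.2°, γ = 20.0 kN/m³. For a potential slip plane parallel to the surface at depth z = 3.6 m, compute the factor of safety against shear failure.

For an infinite slope with a slip plane parallel to the surface (no pore pressure): FS = [c + γz cos²β tanφ] / [γz sinβ cosβ].
γz = 20.0·3.6 = 72.00 kN/m²
Numerator = 14.5 + 72.00·cos²44.5°·tan27.2° = 14.5 + 72.00·0.5087·0.5139 = 33.324 kPa
Denominator = 72.00·sin44.5°·cos44.5° = 72.00·0.7009·0.7133 = 35.995 kPa
FS = 33.324 / 35.995 = 0.926

FS = 0.93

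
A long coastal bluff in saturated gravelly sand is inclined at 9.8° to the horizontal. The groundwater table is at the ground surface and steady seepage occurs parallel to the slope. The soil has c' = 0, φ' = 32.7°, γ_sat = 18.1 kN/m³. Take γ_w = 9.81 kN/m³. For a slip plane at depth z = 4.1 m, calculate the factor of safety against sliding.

With seepage parallel to the slope and the water table at the surface, the effective normal stress on the slip plane uses the buoyant unit weight γ' = γ_sat − γ_w while the driving shear stress uses γ_sat:
FS = [c' + γ' z cos²β tanφ'] / [γ_sat z sinβ cosβ]
(For c' = 0 this reduces to FS = (γ'/γ_sat)·tanφ'/tanβ.)
γ' = 18.1 − 9.81 = 8.29 kN/m³
Numerator = 0.0 + 8.29·4.1·cos²9.8°·tan32.7° = 0.0 + 8.29·4.1·0.9710·0.6420 = 21.188 kPa
Denominator = 18.1·4.1·sin9.8°·cos9.8° = 18.1·4.1·0.1702·0.9854 = 12.447 kPa
FS = 21.188 / 12.447 = 1.702

FS = 1.70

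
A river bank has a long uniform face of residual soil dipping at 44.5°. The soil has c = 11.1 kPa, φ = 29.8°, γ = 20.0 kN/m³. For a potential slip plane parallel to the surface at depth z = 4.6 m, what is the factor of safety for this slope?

FS = 0.82

For an infinite slope with a slip plane parallel to the surface (no pore pressure): FS = [c + γz cos²β tanφ] / [γz sinβ cosβ].
γz = 20.0·4.6 = 92.00 kN/m²
Numerator = 11.1 + 92.00·cos²44.5°·tan29.8° = 11.1 + 92.00·0.5087·0.5727 = 37.904 kPa
Denominator = 92.00·sin44.5°·cos44.5° = 92.00·0.7009·0.7133 = 45.993 kPa
FS = 37.904 / 45.993 = 0.824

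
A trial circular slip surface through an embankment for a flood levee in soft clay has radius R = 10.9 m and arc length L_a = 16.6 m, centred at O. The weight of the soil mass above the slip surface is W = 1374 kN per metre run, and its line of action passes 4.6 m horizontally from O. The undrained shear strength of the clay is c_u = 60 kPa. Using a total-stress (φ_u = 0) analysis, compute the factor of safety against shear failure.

FS = 1.72

Taking moments about the centre O, the resisting moment is provided by the undrained shear strength acting along the arc:
M_R = c_u·L_a·R = 60·16.60·10.9 = 10856.4 kN·m/m
M_D = W·d = 1374·4.6 = 6320.4 kN·m/m
FS = M_R / M_D = 10856.4 / 6320.4 = 1.718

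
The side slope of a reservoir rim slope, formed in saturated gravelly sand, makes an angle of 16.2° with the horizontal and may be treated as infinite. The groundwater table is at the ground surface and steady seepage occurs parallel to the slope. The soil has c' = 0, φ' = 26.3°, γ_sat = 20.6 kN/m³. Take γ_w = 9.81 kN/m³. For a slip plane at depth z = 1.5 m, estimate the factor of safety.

With seepage parallel to the slope and the water table at the surface, the effective normal stress on the slip plane uses the buoyant unit weight γ' = γ_sat − γ_w while the driving shear stress uses γ_sat:
FS = [c' + γ' z cos²β tanφ'] / [γ_sat z sinβ cosβ]
(For c' = 0 this reduces to FS = (γ'/γ_sat)·tanφ'/tanβ.)
γ' = 20.6 − 9.81 = 10.79 kN/m³
Numerator = 0.0 + 10.79·1.5·cos²16.2°·tan26.3° = 0.0 + 10.79·1.5·0.9222·0.4942 = 7.377 kPa
Denominator = 20.6·1.5·sin16.2°·cos16.2° = 20.6·1.5·0.2790·0.9603 = 8.279 kPa
FS = 7.377 / 8.279 = 0.891

FS = 0.89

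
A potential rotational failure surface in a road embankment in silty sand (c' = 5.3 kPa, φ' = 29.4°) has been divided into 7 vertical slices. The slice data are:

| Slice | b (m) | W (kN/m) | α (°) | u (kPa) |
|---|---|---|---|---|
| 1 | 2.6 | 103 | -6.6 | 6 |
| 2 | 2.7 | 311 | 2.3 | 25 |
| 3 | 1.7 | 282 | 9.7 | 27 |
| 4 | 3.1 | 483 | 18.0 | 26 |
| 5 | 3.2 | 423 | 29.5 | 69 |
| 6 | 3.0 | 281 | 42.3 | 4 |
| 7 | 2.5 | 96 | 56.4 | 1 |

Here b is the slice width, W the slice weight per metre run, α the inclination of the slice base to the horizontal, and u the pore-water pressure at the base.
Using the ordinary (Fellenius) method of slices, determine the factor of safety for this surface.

FS = 1.25

Ordinary method of slices: FS = Σ[c'·Δl_i + (W_i cosα_i − u_i·Δl_i)·tanφ'] / Σ W_i sinα_i, with Δl_i = b_i / cosα_i.
Slice 1: Δl = 2.6/cos(-6.6°) = 2.617 m; N'_1 = 103·cos(-6.6°) − 6·2.617 = 86.6; c'Δl = 13.87; W sinα = -11.8
Slice 2: Δl = 2.7/cos2.3° = 2.702 m; N'_2 = 311·cos2.3° − 25·2.702 = 243.2; c'Δl = 14.32; W sinα = 12.5
Slice 3: Δl = 1.7/cos9.7° = 1.725 m; N'_3 = 282·cos9.7° − 27·1.725 = 231.4; c'Δl = 9.14; W sinα = 47.5
Slice 4: Δl = 3.1/cos18.0° = 3.260 m; N'_4 = 483·cos18.0° − 26·3.260 = 374.6; c'Δl = 17.28; W sinα = 149.3
Slice 5: Δl = 3.2/cos29.5° = 3.677 m; N'_5 = 423·cos29.5° − 69·3.677 = 114.5; c'Δl = 19.49; W sinα = 208.3
Slice 6: Δl = 3.0/cos42.3° = 4.056 m; N'_6 = 281·cos42.3° − 4·4.056 = 191.6; c'Δl = 21.50; W sinα = 189.1
Slice 7: Δl = 2.5/cos56.4° = 4.518 m; N'_7 = 96·cos56.4° − 1·4.518 = 48.6; c'Δl = 23.94; W sinα = 80.0
Σc'Δl = 119.5 kN/m; ΣN' = 1290.5 kN/m; ΣW sinα = 674.8 kN/m
Resisting = 119.5 + 1290.5·tan29.4° = 119.5 + 727.2 = 846.7 kN/m
FS = 846.7 / 674.8 = 1.255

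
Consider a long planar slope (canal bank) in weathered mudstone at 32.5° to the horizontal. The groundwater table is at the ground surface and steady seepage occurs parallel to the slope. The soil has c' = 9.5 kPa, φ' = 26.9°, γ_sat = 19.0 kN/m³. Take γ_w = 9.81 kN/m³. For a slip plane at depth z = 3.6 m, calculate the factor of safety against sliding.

With seepage parallel to the slope and the water table at the surface, the effective normal stress on the slip plane uses the buoyant unit weight γ' = γ_sat − γ_w while the driving shear stress uses γ_sat:
FS = [c' + γ' z cos²β tanφ'] / [γ_sat z sinβ cosβ]
γ' = 19.0 − 9.81 = 9.19 kN/m³
Numerator = 9.5 + 9.19·3.6·cos²32.5°·tan26.9° = 9.5 + 9.19·3.6·0.7113·0.5073 = 21.439 kPa
Denominator = 19.0·3.6·sin32.5°·cos32.5° = 19.0·3.6·0.5373·0.8434 = 30.996 kPa
FS = 21.439 / 30.996 = 0.692

FS = 0.69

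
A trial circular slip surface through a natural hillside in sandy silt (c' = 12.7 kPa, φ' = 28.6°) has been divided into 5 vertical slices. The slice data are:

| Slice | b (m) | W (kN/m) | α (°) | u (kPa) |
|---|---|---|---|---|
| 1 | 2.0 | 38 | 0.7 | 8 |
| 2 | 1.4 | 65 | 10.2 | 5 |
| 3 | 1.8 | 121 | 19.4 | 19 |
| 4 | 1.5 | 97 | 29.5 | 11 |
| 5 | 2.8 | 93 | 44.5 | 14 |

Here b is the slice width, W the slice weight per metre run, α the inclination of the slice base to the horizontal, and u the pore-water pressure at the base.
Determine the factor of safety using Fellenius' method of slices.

FS = 1.62

Ordinary method of slices: FS = Σ[c'·Δl_i + (W_i cosα_i − u_i·Δl_i)·tanφ'] / Σ W_i sinα_i, with Δl_i = b_i / cosα_i.
Slice 1: Δl = 2.0/cos0.7° = 2.000 m; N'_1 = 38·cos0.7° − 8·2.000 = 22.0; c'Δl = 25.40; W sinα = 0.5
Slice 2: Δl = 1.4/cos10.2° = 1.422 m; N'_2 = 65·cos10.2° − 5·1.422 = 56.9; c'Δl = 18.07; W sinα = 11.5
Slice 3: Δl = 1.8/cos19.4° = 1.908 m; N'_3 = 121·cos19.4° − 19·1.908 = 77.9; c'Δl = 24.24; W sinα = 40.2
Slice 4: Δl = 1.5/cos29.5° = 1.723 m; N'_4 = 97·cos29.5° − 11·1.723 = 65.5; c'Δl = 21.89; W sinα = 47.8
Slice 5: Δl = 2.8/cos44.5° = 3.926 m; N'_5 = 93·cos44.5° − 14·3.926 = 11.4; c'Δl = 49.86; W sinα = 65.2
Σc'Δl = 139.4 kN/m; ΣN' = 233.6 kN/m; ΣW sinα = 165.1 kN/m
Resisting = 139.4 + 233.6·tan28.6° = 139.4 + 127.3 = 266.8 kN/m
FS = 266.8 / 165.1 = 1.616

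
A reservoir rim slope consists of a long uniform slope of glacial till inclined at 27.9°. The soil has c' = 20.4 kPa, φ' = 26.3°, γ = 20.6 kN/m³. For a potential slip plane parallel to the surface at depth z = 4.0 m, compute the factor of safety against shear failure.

For an infinite slope with a slip plane parallel to the surface (no pore pressure): FS = [c' + γz cos²β tanφ'] / [γz sinβ cosβ].
γz = 20.6·4.0 = 82.40 kN/m²
Numerator = 20.4 + 82.40·cos²27.9°·tan26.3° = 20.4 + 82.40·0.7810·0.4942 = 52.208 kPa
Denominator = 82.40·sin27.9°·cos27.9° = 82.40·0.4679·0.8838 = 34.076 kPa
FS = 52.208 / 34.076 = 1.532

FS = 1.53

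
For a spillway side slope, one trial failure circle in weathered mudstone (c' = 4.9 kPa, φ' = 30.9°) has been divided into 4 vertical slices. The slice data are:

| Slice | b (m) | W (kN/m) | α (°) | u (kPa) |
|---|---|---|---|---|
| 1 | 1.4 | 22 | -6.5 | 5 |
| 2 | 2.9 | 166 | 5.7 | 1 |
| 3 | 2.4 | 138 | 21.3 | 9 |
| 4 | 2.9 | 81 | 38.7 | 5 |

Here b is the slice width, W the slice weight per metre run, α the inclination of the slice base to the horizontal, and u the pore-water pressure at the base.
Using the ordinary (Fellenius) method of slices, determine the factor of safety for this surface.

FS = 2.16

Ordinary method of slices: FS = Σ[c'·Δl_i + (W_i cosα_i − u_i·Δl_i)·tanφ'] / Σ W_i sinα_i, with Δl_i = b_i / cosα_i.
Slice 1: Δl = 1.4/cos(-6.5°) = 1.409 m; N'_1 = 22·cos(-6.5°) − 5·1.409 = 14.8; c'Δl = 6.90; W sinα = -2.5
Slice 2: Δl = 2.9/cos5.7° = 2.914 m; N'_2 = 166·cos5.7° − 1·2.914 = 162.3; c'Δl = 14.28; W sinα = 16.5
Slice 3: Δl = 2.4/cos21.3° = 2.576 m; N'_3 = 138·cos21.3° − 9·2.576 = 105.4; c'Δl = 12.62; W sinα = 50.1
Slice 4: Δl = 2.9/cos38.7° = 3.716 m; N'_4 = 81·cos38.7° − 5·3.716 = 44.6; c'Δl = 18.21; W sinα = 50.6
Σc'Δl = 52.0 kN/m; ΣN' = 327.1 kN/m; ΣW sinα = 114.8 kN/m
Resisting = 52.0 + 327.1·tan30.9° = 52.0 + 195.8 = 247.8 kN/m
FS = 247.8 / 114.8 = 2.159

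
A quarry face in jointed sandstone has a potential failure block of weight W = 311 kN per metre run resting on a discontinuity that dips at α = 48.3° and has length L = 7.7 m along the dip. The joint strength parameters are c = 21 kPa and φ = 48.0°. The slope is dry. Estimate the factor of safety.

FS = 1.69

Resolving the block weight along and normal to the plane and applying the Mohr–Coulomb strength on the joint:
N' = W cosα = 311·cos48.3° = 206.9 kN/m
Driving force T = W sinα = 311·sin48.3° = 232.2 kN/m
Resisting force R = c·L + N'·tanφ = 21·7.7 + 206.9·tan48.0° = 161.7 + 229.8 = 391.5 kN/m
FS = R / T = 391.5 / 232.2 = 1.686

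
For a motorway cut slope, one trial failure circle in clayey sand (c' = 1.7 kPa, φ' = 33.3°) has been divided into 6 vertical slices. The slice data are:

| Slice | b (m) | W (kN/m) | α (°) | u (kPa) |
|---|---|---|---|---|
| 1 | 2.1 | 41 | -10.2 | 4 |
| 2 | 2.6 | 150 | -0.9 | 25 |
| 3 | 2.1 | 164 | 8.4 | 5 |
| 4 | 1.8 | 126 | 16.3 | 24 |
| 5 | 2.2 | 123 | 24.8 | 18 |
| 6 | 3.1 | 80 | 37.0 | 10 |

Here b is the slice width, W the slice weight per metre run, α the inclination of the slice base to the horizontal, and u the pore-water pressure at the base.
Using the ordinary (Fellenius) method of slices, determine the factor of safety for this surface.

FS = 2.09

Ordinary method of slices: FS = Σ[c'·Δl_i + (W_i cosα_i − u_i·Δl_i)·tanφ'] / Σ W_i sinα_i, with Δl_i = b_i / cosα_i.
Slice 1: Δl = 2.1/cos(-10.2°) = 2.134 m; N'_1 = 41·cos(-10.2°) − 4·2.134 = 31.8; c'Δl = 3.63; W sinα = -7.3
Slice 2: Δl = 2.6/cos(-0.9°) = 2.600 m; N'_2 = 150·cos(-0.9°) − 25·2.600 = 85.0; c'Δl = 4.42; W sinα = -2.4
Slice 3: Δl = 2.1/cos8.4° = 2.123 m; N'_3 = 164·cos8.4° − 5·2.123 = 151.6; c'Δl = 3.61; W sinα = 24.0
Slice 4: Δl = 1.8/cos16.3° = 1.875 m; N'_4 = 126·cos16.3° − 24·1.875 = 75.9; c'Δl = 3.19; W sinα = 35.4
Slice 5: Δl = 2.2/cos24.8° = 2.424 m; N'_5 = 123·cos24.8° − 18·2.424 = 68.0; c'Δl = 4.12; W sinα = 51.6
Slice 6: Δl = 3.1/cos37.0° = 3.882 m; N'_6 = 80·cos37.0° − 10·3.882 = 25.1; c'Δl = 6.60; W sinα = 48.1
Σc'Δl = 25.6 kN/m; ΣN' = 437.5 kN/m; ΣW sinα = 149.4 kN/m
Resisting = 25.6 + 437.5·tan33.3° = 25.6 + 287.4 = 312.9 kN/m
FS = 312.9 / 149.4 = 2.094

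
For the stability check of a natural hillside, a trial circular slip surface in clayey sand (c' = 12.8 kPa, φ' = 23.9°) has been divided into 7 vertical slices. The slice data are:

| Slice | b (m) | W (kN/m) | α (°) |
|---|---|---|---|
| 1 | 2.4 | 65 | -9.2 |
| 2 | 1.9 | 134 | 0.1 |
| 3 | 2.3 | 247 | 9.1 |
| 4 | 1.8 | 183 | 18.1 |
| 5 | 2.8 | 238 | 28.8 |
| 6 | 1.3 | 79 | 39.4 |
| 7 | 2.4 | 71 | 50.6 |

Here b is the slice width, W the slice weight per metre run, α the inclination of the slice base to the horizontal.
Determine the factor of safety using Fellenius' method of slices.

Ordinary method of slices: FS = Σ[c'·Δl_i + (W_i cosα_i)·tanφ'] / Σ W_i sinα_i, with Δl_i = b_i / cosα_i.
Slice 1: Δl = 2.4/cos(-9.2°) = 2.431 m; N'_1 = 65·cos(-9.2°) = 64.2; c'Δl = 31.12; W sinα = -10.4
Slice 2: Δl = 1.9/cos0.1° = 1.900 m; N'_2 = 134·cos0.1° = 134.0; c'Δl = 24.32; W sinα = 0.2
Slice 3: Δl = 2.3/cos9.1° = 2.329 m; N'_3 = 247·cos9.1° = 243.9; c'Δl = 29.82; W sinα = 39.1
Slice 4: Δl = 1.8/cos18.1° = 1.894 m; N'_4 = 183·cos18.1° = 173.9; c'Δl = 24.24; W sinα = 56.9
Slice 5: Δl = 2.8/cos28.8° = 3.195 m; N'_5 = 238·cos28.8° = 208.6; c'Δl = 40.90; W sinα = 114.7
Slice 6: Δl = 1.3/cos39.4° = 1.682 m; N'_6 = 79·cos39.4° = 61.0; c'Δl = 21.53; W sinα = 50.1
Slice 7: Δl = 2.4/cos50.6° = 3.781 m; N'_7 = 71·cos50.6° = 45.1; c'Δl = 48.40; W sinα = 54.9
Σc'Δl = 220.3 kN/m; ΣN' = 930.7 kN/m; ΣW sinα = 305.4 kN/m
Resisting = 220.3 + 930.7·tan23.9° = 220.3 + 412.4 = 632.7 kN/m
FS = 632.7 / 305.4 = 2.072

FS = 2.07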